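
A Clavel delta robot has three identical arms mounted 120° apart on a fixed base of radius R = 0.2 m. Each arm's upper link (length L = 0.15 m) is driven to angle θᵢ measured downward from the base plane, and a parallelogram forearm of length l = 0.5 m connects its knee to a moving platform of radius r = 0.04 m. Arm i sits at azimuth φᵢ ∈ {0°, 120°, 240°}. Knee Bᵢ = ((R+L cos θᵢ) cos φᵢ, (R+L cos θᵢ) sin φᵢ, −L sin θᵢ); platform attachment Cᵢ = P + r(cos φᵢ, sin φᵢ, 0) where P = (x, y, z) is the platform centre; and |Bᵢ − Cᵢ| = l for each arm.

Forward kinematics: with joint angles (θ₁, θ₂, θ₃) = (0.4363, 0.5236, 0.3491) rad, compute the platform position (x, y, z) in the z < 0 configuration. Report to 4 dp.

(0.0002, -0.0250, -0.4658)

φ1=0.0°: virtual centre (0.2959, 0.0000, -0.0634), radius l
φ2=120.0°: virtual centre (-0.1450, 0.2511, -0.0750), radius l
O3 = (0.3010·cos240.0°, 0.3010·sin240.0°, -0.0513) = (-0.1505, -0.2606, -0.0513)
eliminate P² terms by subtracting sphere 1 from 2 and 3
[-0.8818 0.5021 -0.0232]·P = -0.0019;  [-0.8928 -0.5213 0.0242]·P = 0.0016
Cramer: x(z) = 0.0002+0.0000z;  y(z) = -0.0035+0.0463z
into |P−O₁|² = l²: 1.0021z² + 0.1264z + -0.1585 = 0;  Δ = 0.6514;  z = -0.4658 or 0.3396 → z<0 root = -0.4658
x = 0.0002, y = -0.0250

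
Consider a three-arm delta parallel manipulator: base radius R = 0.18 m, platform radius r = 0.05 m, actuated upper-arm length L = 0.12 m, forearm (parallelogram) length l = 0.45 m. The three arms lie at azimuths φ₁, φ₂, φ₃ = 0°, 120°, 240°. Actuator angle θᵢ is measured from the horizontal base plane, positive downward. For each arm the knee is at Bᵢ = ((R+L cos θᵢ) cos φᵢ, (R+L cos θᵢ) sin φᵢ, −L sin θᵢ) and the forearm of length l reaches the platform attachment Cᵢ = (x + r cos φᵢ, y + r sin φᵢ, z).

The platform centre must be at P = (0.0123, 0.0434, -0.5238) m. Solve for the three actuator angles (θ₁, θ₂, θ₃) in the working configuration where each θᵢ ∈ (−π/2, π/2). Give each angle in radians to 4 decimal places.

φ1=0.0° → target in arm frame (0.0123, 0.0434)
  e−x'=0.1177;  (l²−L²−(e−x')²−y'²−z²)/2L = -0.4250
  θ1 = atan2(B,A) + arccos(C/0.5369) = 1.1346
φ2=120.0° → target in arm frame (0.0314, -0.0324)
  A=0.0986, B=-0.5238, C=(l²−L²−A²−y'²−z²)/(2L)=-0.4043
  γ=atan2(-0.5238,0.0986)=-1.3848;  ψ=arccos(-0.7585)=2.4318;  θ2=γ+ψ≈1.0470
arm 3 (φ=240.0°): x'=-0.0437, y'=-0.0110
  e−x'=0.1737;  (l²−L²−(e−x')²−y'²−z²)/2L = -0.4857
  γ=atan2(-0.5238,0.1737)=-1.2505;  ψ=arccos(-0.8801)=2.6470;  θ3=γ+ψ≈1.3964

θ₁ = 1.1346, θ₂ = 1.0470, θ₃ = 1.3964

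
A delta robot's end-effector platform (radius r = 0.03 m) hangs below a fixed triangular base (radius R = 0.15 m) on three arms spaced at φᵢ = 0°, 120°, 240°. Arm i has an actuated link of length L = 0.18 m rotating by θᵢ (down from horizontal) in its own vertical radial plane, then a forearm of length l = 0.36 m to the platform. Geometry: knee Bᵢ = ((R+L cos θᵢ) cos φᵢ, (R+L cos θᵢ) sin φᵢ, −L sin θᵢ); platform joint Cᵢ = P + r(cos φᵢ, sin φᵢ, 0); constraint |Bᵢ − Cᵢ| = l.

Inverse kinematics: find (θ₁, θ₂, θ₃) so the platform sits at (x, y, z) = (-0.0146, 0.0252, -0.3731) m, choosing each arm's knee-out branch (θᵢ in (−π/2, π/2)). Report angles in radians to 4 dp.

φ1=0.0° → target in arm frame (-0.0146, 0.0252)
  e−x'=0.1346;  (l²−L²−(e−x')²−y'²−z²)/2L = -0.1688
  √(A²+B²)=0.3966;  θ1 = -1.2246+2.0103 ≈ 0.7857
rotate P by −φ2: (0.0291, 0.0000, -0.3731)
  A cos θ + B sin θ = C:  0.0909·cos θ + -0.3731·sin θ = -0.1396
  θ2 = atan2(B,A) + arccos(C/0.3840) = 0.6110
arm 3 (φ=240.0°): x'=-0.0145, y'=-0.0252
  A cos θ + B sin θ = C:  0.1345·cos θ + -0.3731·sin θ = -0.1687
  θ3 = atan2(B,A) + arccos(C/0.3966) = 0.7854

θ₁ = 0.7857, θ₂ = 0.6110, θ₃ = 0.7854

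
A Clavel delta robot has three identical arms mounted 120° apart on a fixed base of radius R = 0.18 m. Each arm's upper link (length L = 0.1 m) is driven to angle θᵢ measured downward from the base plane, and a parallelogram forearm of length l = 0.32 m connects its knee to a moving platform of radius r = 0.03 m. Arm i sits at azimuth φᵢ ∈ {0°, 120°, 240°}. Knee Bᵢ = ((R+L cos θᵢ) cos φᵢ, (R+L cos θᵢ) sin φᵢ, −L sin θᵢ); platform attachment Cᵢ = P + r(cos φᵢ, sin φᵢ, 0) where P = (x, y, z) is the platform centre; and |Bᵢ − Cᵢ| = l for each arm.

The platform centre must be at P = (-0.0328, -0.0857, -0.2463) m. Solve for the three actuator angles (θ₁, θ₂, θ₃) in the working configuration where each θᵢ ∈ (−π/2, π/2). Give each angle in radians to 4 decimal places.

θ₁ = 0.7861, θ₂ = 0.9602, θ₃ = -0.3489

φ1=0.0° → target in arm frame (-0.0328, -0.0857)
  A cos θ + B sin θ = C:  0.1828·cos θ + -0.2463·sin θ = -0.0451
  γ=atan2(-0.2463,0.1828)=-0.9323;  ψ=arccos(-0.1471)=1.7184;  θ1=γ+ψ≈0.7861
arm 2 (φ=120.0°): x'=-0.0578, y'=0.0713
  e−x'=0.2078;  (l²−L²−(e−x')²−y'²−z²)/2L = -0.0826
  γ=atan2(-0.2463,0.2078)=-0.8699;  ψ=arccos(-0.2565)=1.8302;  θ2=γ+ψ≈0.9602
rotate P by −φ3: (0.0906, 0.0144, -0.2463)
  A=0.0594, B=-0.2463, C=(l²−L²−A²−y'²−z²)/(2L)=0.1400
  θ3 = atan2(B,A) + arccos(C/0.2534) = -0.3489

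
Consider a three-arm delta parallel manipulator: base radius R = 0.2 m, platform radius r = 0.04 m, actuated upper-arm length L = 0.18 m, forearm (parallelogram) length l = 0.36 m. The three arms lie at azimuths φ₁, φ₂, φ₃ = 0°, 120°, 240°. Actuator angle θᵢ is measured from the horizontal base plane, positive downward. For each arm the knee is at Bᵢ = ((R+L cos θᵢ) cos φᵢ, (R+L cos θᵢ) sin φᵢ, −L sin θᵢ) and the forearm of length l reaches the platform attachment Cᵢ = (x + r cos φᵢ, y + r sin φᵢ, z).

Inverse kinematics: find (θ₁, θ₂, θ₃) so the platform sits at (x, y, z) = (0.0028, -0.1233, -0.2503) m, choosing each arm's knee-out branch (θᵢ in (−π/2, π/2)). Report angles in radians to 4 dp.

rotate P by −φ1: (0.0028, -0.1233, -0.2503)
  A=0.1572, B=-0.2503, C=(l²−L²−A²−y'²−z²)/(2L)=-0.0149
  γ=atan2(-0.2503,0.1572)=-1.0100;  ψ=arccos(-0.0504)=1.6212;  θ1=γ+ψ≈0.6112
arm 2 (φ=120.0°): x'=-0.1082, y'=0.0592
  A=0.2682, B=-0.2503, C=(l²−L²−A²−y'²−z²)/(2L)=-0.1136
  √(A²+B²)=0.3668;  θ2 = -0.7509+1.8855 ≈ 1.1346
φ3=240.0° → target in arm frame (0.1054, 0.0641)
  A cos θ + B sin θ = C:  0.0546·cos θ + -0.2503·sin θ = 0.0763
  γ=atan2(-0.2503,0.0546)=-1.3559;  ψ=arccos(0.2978)=1.2685;  θ3=γ+ψ≈-0.0875

θ₁ = 0.6112, θ₂ = 1.1346, θ₃ = -0.0875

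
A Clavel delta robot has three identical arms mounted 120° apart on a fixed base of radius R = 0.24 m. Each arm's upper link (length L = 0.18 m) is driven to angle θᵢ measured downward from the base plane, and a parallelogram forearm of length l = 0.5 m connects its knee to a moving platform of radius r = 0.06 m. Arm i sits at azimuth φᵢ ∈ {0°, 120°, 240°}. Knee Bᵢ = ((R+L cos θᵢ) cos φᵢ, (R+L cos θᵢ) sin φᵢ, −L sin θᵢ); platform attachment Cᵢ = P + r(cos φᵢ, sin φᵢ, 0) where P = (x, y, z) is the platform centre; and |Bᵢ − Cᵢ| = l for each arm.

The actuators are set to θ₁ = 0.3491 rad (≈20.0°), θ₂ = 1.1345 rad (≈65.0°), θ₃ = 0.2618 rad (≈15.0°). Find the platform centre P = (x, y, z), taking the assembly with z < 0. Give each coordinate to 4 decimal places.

φ1=0.0°: virtual centre (0.3491, 0.0000, -0.0616), radius l
φ2=120.0°: virtual centre (-0.1280, 0.2218, -0.1631), radius l
φ3=240.0°: virtual centre (-0.1769, -0.3065, -0.0466), radius l
subtract pairs → two planes through P
linear system: -0.9544x+0.4435y = -0.0335−-0.2031z; -1.0522x+-0.6129y = 0.0017−0.0300z
det = 1.0516;  x = 0.0188+-0.1058z,  y = -0.0351+0.2304z
quadratic in z: (1.0643)z²+(0.1768)z+(-0.1359)=0, √Δ=0.7808 → z ∈ {-0.4499, 0.2837}; z = -0.4499 (taking z<0)
x = 0.0664, y = -0.1387

(0.0664, -0.1387, -0.4499)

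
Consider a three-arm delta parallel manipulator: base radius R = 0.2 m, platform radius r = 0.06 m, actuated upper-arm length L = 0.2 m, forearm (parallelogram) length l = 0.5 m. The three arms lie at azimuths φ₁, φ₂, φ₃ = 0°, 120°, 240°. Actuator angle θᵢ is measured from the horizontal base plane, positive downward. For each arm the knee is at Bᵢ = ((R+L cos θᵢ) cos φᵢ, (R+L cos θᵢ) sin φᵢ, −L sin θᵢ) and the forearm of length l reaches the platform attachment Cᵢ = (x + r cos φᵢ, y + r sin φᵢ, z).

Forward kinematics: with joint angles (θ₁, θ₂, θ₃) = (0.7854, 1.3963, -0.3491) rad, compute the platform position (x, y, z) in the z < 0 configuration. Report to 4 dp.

S1 = (0.2814·cos0.0°, 0.2814·sin0.0°, -0.1414) = (0.2814, 0.0000, -0.1414)
φ2=120.0°: virtual centre (-0.0874, 0.1513, -0.1970), radius l
S3 = (0.3279·cos240.0°, 0.3279·sin240.0°, 0.0684) = (-0.1640, -0.2840, 0.0684)
|S₂|²−|S₁|² = -0.0299;  |S₃|²−|S₁|² = 0.0130
[-0.7376 0.3026 -0.1111]·P = -0.0299;  [-0.8908 -0.5680 0.4197]·P = 0.0130
det = 0.6885;  x = 0.0189+0.0928z,  y = -0.0526+0.5933z
into |P−S₁|² = l²: 1.3606z² + 0.1717z + -0.1583 = 0;  Δ = 0.8912;  z = -0.4100 or 0.2838 → z<0 root = -0.4100
x = -0.0191, y = -0.2959

(-0.0191, -0.2959, -0.4100)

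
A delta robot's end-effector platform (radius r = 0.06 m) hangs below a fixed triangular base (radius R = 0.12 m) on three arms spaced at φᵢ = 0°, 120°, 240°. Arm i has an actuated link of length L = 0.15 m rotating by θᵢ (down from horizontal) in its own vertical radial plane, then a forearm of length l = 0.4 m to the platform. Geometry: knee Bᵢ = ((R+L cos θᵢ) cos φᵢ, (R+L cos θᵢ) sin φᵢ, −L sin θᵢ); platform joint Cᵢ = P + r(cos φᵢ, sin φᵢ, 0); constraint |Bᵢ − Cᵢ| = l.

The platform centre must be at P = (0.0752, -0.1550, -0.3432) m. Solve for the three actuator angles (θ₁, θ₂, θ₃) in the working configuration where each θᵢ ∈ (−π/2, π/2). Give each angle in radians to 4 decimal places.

θ₁ = -0.0002, θ₂ = 0.8728, θ₃ = -0.0873

φ1=0.0° → target in arm frame (0.0752, -0.1550)
  A=-0.0152, B=-0.3432, C=(l²−L²−A²−y'²−z²)/(2L)=-0.0151
  √(A²+B²)=0.3435;  θ1 = -1.6151+1.6149 ≈ -0.0002
arm 2 (φ=120.0°): x'=-0.1718, y'=0.0124
  A=0.2318, B=-0.3432, C=(l²−L²−A²−y'²−z²)/(2L)=-0.1140
  γ=atan2(-0.3432,0.2318)=-0.9767;  ψ=arccos(-0.2751)=1.8495;  θ2=γ+ψ≈0.8728
φ3=240.0° → target in arm frame (0.0966, 0.1426)
  A cos θ + B sin θ = C:  -0.0366·cos θ + -0.3432·sin θ = -0.0066
  θ3 = atan2(B,A) + arccos(C/0.3451) = -0.0873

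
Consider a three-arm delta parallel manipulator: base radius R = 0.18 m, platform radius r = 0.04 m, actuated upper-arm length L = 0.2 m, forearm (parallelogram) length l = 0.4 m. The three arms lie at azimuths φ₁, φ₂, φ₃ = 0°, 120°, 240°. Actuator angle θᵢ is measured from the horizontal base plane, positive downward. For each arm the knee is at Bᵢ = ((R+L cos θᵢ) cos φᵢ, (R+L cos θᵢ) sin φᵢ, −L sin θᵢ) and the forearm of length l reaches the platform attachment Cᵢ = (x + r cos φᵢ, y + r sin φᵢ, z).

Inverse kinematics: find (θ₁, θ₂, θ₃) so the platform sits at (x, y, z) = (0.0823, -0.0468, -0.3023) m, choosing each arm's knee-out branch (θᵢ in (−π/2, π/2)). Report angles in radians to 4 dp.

rotate P by −φ1: (0.0823, -0.0468, -0.3023)
  A cos θ + B sin θ = C:  0.0577·cos θ + -0.3023·sin θ = 0.0577
  √(A²+B²)=0.3078;  θ1 = -1.3822+1.3821 ≈ -0.0001
rotate P by −φ2: (-0.0817, -0.0479, -0.3023)
  A=0.2217, B=-0.3023, C=(l²−L²−A²−y'²−z²)/(2L)=-0.0570
  √(A²+B²)=0.3749;  θ2 = -0.9381+1.7236 ≈ 0.7855
arm 3 (φ=240.0°): x'=-0.0006, y'=0.0947
  A=0.1406, B=-0.3023, C=(l²−L²−A²−y'²−z²)/(2L)=-0.0003
  γ=atan2(-0.3023,0.1406)=-1.1354;  ψ=arccos(-0.0009)=1.5717;  θ3=γ+ψ≈0.4363

θ₁ = -0.0001, θ₂ = 0.7855, θ₃ = 0.4363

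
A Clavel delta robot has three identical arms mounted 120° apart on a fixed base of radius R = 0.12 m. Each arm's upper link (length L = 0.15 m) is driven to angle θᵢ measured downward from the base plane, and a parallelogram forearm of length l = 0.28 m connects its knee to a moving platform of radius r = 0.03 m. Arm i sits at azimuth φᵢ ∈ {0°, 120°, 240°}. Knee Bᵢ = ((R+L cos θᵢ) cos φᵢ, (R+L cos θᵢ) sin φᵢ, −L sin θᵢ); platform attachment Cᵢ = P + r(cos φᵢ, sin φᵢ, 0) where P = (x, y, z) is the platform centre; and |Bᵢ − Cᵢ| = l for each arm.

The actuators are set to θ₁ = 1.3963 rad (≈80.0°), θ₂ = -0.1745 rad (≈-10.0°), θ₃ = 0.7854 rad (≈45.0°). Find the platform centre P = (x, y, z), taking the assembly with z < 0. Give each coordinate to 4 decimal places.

(-0.1412, 0.0807, -0.2234)

φ1=0.0°: virtual centre (0.1160, 0.0000, -0.1477), radius l
arm 2 at φ=120.0°: e+L cos θ2 = 0.2377;  O2 = (-0.1189, 0.2059, 0.0260)
O3 = (0.1961·cos240.0°, 0.1961·sin240.0°, -0.1061) = (-0.0980, -0.1698, -0.1061)
subtract pairs → two planes through P
[-0.4698 0.4117 0.3475]·P = 0.0219;  [-0.4281 -0.3396 0.0833]·P = 0.0144
det = 0.3358;  x = -0.0398+0.4536z,  y = 0.0078+-0.3265z
into |P−O₁|² = l²: 1.3123z² + 0.1490z + -0.0322 = 0;  Δ = 0.1914;  z = -0.2234 or 0.1099 → z<0 root = -0.2234
x = -0.1412, y = 0.0807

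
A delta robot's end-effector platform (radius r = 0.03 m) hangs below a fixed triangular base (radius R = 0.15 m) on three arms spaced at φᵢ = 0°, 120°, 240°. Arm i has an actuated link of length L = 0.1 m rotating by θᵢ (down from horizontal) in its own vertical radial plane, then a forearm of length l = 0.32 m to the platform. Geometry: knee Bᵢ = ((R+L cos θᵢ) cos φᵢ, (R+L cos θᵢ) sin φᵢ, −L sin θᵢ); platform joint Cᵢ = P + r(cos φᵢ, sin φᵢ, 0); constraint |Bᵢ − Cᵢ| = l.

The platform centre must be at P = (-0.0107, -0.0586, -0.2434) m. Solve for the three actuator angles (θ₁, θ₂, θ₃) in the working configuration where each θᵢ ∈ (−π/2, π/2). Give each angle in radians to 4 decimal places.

θ₁ = 0.2620, θ₂ = 0.5235, θ₃ = -0.3494

arm 1 (φ=0.0°): x'=-0.0107, y'=-0.0586
  A=0.1307, B=-0.2434, C=(l²−L²−A²−y'²−z²)/(2L)=0.0632
  γ=atan2(-0.2434,0.1307)=-1.0780;  ψ=arccos(0.2288)=1.3400;  θ1=γ+ψ≈0.2620
arm 2 (φ=120.0°): x'=-0.0454, y'=0.0386
  A cos θ + B sin θ = C:  0.1654·cos θ + -0.2434·sin θ = 0.0216
  θ2 = atan2(B,A) + arccos(C/0.2943) = 0.5235
φ3=240.0° → target in arm frame (0.0561, 0.0200)
  A=0.0639, B=-0.2434, C=(l²−L²−A²−y'²−z²)/(2L)=0.1434
  √(A²+B²)=0.2516;  θ3 = -1.3141+0.9647 ≈ -0.3494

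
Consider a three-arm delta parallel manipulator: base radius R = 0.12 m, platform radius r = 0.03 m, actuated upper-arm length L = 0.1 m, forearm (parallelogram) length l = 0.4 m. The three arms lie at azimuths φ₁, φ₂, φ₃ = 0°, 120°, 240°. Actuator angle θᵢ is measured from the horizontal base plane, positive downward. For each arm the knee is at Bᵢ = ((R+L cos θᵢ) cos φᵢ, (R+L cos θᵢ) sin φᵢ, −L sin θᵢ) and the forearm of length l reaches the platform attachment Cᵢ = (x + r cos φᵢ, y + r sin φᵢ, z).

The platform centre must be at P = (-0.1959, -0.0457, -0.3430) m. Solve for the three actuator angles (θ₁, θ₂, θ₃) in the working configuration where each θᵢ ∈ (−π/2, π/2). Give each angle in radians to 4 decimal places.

θ₁ = 1.3092, θ₂ = 0.1749, θ₃ = -0.2613

φ1=0.0° → target in arm frame (-0.1959, -0.0457)
  A cos θ + B sin θ = C:  0.2859·cos θ + -0.3430·sin θ = -0.2574
  θ1 = atan2(B,A) + arccos(C/0.4465) = 1.3092
φ2=120.0° → target in arm frame (0.0584, 0.1925)
  A=0.0316, B=-0.3430, C=(l²−L²−A²−y'²−z²)/(2L)=-0.0285
  √(A²+B²)=0.3445;  θ2 = -1.4788+1.6537 ≈ 0.1749
rotate P by −φ3: (0.1375, -0.1468, -0.3430)
  A cos θ + B sin θ = C:  -0.0475·cos θ + -0.3430·sin θ = 0.0427
  γ=atan2(-0.3430,-0.0475)=-1.7085;  ψ=arccos(0.1233)=1.4472;  θ3=γ+ψ≈-0.2613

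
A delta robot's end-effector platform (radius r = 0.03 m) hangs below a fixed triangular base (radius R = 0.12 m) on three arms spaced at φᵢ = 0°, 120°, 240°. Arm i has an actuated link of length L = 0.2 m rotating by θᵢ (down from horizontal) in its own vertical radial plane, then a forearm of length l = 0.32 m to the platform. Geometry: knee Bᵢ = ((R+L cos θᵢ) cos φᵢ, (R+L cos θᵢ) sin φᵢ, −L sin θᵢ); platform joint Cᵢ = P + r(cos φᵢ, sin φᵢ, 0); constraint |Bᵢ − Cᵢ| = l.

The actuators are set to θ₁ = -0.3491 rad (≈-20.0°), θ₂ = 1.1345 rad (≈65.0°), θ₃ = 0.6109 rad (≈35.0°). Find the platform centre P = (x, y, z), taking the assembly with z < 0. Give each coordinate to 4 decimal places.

(0.1400, -0.0721, -0.2112)

φ1=0.0°: virtual centre (0.2779, 0.0000, 0.0684), radius l
O2 = (0.1745·cos120.0°, 0.1745·sin120.0°, -0.1813) = (-0.0873, 0.1511, -0.1813)
arm 3 at φ=240.0°: (R−r)+L cos θ3 = 0.2538;  O3 = (-0.1269, -0.2198, -0.1147)
subtract pairs → two planes through P
plane₁₂: -0.7304x+0.3023y+-0.4994z = -0.0186
Cramer: x(z) = 0.0168-0.5836z;  y(z) = -0.0210+0.2418z
sphere 1 gives Az²+Bz+C=0 with A=1.3991, B=0.1578, C=-0.0291;  B²−4AC=0.1876;  roots -0.2112, 0.0984;  negative root z = -0.2112
x = 0.1400, y = -0.0721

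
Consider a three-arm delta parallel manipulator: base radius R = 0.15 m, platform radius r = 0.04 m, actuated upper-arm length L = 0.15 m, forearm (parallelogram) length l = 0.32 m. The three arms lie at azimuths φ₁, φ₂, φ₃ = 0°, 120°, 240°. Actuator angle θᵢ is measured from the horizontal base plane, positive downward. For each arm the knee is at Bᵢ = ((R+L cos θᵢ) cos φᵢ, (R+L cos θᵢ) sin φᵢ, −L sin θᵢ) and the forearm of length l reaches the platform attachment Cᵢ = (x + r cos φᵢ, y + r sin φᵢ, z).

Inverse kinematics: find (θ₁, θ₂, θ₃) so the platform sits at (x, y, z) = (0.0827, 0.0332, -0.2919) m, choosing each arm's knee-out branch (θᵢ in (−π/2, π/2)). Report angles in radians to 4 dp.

rotate P by −φ1: (0.0827, 0.0332, -0.2919)
  A=0.0273, B=-0.2919, C=(l²−L²−A²−y'²−z²)/(2L)=-0.0238
  √(A²+B²)=0.2932;  θ1 = -1.4775+1.6522 ≈ 0.1747
rotate P by −φ2: (-0.0126, -0.0882, -0.2919)
  A cos θ + B sin θ = C:  0.1226·cos θ + -0.2919·sin θ = -0.0937
  θ2 = atan2(B,A) + arccos(C/0.3166) = 0.6982
arm 3 (φ=240.0°): x'=-0.0701, y'=0.0550
  A=0.1801, B=-0.2919, C=(l²−L²−A²−y'²−z²)/(2L)=-0.1359
  γ=atan2(-0.2919,0.1801)=-1.0180;  ψ=arccos(-0.3962)=1.9782;  θ3=γ+ψ≈0.9602

θ₁ = 0.1747, θ₂ = 0.6982, θ₃ = 0.9602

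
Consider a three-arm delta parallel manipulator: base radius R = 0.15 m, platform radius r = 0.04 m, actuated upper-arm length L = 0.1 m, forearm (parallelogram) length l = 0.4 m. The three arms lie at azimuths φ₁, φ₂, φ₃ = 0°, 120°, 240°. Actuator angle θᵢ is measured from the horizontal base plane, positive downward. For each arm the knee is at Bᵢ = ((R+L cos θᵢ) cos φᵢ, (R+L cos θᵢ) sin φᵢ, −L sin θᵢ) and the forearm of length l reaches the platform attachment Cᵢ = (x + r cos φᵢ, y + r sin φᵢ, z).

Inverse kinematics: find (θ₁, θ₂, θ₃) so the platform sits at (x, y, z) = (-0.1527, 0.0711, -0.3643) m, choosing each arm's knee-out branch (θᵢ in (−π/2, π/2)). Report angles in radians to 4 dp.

rotate P by −φ1: (-0.1527, 0.0711, -0.3643)
  e−x'=0.2627;  (l²−L²−(e−x')²−y'²−z²)/2L = -0.2839
  √(A²+B²)=0.4491;  θ1 = -0.9460+2.2551 ≈ 1.3090
φ2=120.0° → target in arm frame (0.1379, 0.0967)
  A cos θ + B sin θ = C:  -0.0279·cos θ + -0.3643·sin θ = 0.0358
  γ=atan2(-0.3643,-0.0279)=-1.6473;  ψ=arccos(0.0979)=1.4727;  θ2=γ+ψ≈-0.1746
rotate P by −φ3: (0.0148, -0.1678, -0.3643)
  e−x'=0.0952;  (l²−L²−(e−x')²−y'²−z²)/2L = -0.0997
  γ=atan2(-0.3643,0.0952)=-1.3151;  ψ=arccos(-0.2647)=1.8387;  θ3=γ+ψ≈0.5236

θ₁ = 1.3090, θ₂ = -0.1746, θ₃ = 0.5236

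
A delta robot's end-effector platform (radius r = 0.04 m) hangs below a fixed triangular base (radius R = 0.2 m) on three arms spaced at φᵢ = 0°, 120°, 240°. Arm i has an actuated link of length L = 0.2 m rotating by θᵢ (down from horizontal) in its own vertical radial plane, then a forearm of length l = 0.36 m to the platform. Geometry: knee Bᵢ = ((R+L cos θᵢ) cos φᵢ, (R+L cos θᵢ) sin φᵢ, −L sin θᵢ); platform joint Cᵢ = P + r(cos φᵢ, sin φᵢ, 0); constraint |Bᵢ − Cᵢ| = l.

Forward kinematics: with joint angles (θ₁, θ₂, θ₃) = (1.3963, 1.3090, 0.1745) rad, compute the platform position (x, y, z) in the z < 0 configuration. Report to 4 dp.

(-0.1008, -0.1432, -0.3446)

S1 = (0.1947·cos0.0°, 0.1947·sin0.0°, -0.1970) = (0.1947, 0.0000, -0.1970)
S2 = (0.2118·cos120.0°, 0.2118·sin120.0°, -0.1932) = (-0.1059, 0.1834, -0.1932)
S3 = (0.3570·cos240.0°, 0.3570·sin240.0°, -0.0347) = (-0.1785, -0.3091, -0.0347)
subtract pairs → two planes through P
[-0.6012 0.3668 0.0076]·P = 0.0055;  [-0.7464 -0.6183 0.3245]·P = 0.0519
det = 0.6455;  x = -0.0347+0.1916z,  y = -0.0421+0.2935z
quadratic in z: (1.1229)z²+(0.2813)z+(-0.0364)=0, √Δ=0.4925 → z ∈ {-0.3446, 0.0941}; z = -0.3446 (taking z<0)
x = -0.1008, y = -0.1432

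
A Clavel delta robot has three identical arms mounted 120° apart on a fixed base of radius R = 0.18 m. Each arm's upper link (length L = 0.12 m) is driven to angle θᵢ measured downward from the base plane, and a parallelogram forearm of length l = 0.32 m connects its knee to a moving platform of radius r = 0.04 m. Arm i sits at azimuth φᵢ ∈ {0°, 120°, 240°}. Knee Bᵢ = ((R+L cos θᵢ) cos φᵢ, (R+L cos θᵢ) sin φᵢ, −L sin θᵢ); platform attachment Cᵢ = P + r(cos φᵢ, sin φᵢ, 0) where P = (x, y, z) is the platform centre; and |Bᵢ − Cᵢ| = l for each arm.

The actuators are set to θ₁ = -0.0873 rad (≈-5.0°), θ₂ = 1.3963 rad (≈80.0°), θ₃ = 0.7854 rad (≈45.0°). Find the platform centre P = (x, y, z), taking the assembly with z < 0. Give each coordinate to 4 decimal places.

φ1=0.0°: virtual centre (0.2595, 0.0000, 0.0105), radius l
arm 2 at φ=120.0°: e+L cos θ2 = 0.1608;  S2 = (-0.0804, 0.1393, -0.1182)
arm 3 at φ=240.0°: e+L cos θ3 = 0.2249;  S3 = (-0.1124, -0.1947, -0.0849)
subtract pairs → two planes through P
plane₁₂: -0.6799x+0.2786y+-0.2573z = -0.0276
Cramer: x(z) = 0.0285-0.3248z;  y(z) = -0.0296+0.1309z
into |P−S₁|² = l²: 1.1226z² + 0.1214z + -0.0481 = 0;  Δ = 0.2305;  z = -0.2679 or 0.1598 → z<0 root = -0.2679
x = 0.1155, y = -0.0646

(0.1155, -0.0646, -0.2679)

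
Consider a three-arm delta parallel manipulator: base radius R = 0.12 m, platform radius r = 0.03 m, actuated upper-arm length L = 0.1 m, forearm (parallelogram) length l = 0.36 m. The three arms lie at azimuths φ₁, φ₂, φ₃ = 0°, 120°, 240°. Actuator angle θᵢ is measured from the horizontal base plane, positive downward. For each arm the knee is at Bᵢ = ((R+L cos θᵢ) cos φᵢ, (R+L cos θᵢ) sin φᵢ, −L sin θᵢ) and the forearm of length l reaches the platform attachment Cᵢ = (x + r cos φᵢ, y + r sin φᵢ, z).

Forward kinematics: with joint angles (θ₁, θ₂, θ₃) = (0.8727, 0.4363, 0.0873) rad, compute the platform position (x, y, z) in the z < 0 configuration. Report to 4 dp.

arm 1 at φ=0.0°: (R−r)+L cos θ1 = 0.1543;  centre 1 = (0.1543, 0.0000, -0.0766)
arm 2 at φ=120.0°: (R−r)+L cos θ2 = 0.1806;  centre 2 = (-0.0903, 0.1564, -0.0423)
arm 3 at φ=240.0°: (R−r)+L cos θ3 = 0.1896;  centre 3 = (-0.0948, -0.1642, -0.0087)
eliminate P² terms by subtracting sphere 1 from 2 and 3
plane₁₂: -0.4892x+0.3129y+0.0687z = 0.0047
det = 0.3165;  x = -0.0112+0.2055z,  y = -0.0024+0.1017z
sphere 1 gives Az²+Bz+C=0 with A=1.0526, B=0.0847, C=-0.0963;  B²−4AC=0.4128;  roots -0.3454, 0.2650;  negative root z = -0.3454
x = -0.0822, y = -0.0375

(-0.0822, -0.0375, -0.3454)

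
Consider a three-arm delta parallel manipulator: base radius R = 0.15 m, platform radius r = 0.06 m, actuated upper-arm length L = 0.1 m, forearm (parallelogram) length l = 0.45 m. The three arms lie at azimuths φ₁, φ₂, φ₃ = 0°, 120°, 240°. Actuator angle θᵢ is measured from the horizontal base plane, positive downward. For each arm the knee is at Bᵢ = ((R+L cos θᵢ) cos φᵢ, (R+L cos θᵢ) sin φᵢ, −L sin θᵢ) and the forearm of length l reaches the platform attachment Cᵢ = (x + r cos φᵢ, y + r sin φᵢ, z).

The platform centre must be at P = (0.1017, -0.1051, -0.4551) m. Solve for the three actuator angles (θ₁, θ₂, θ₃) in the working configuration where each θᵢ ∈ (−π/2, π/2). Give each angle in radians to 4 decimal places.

θ₁ = 0.2616, θ₂ = 1.2213, θ₃ = 0.5235

rotate P by −φ1: (0.1017, -0.1051, -0.4551)
  A=-0.0117, B=-0.4551, C=(l²−L²−A²−y'²−z²)/(2L)=-0.1290
  γ=atan2(-0.4551,-0.0117)=-1.5965;  ψ=arccos(-0.2833)=1.8581;  θ1=γ+ψ≈0.2616
φ2=120.0° → target in arm frame (-0.1419, -0.0355)
  e−x'=0.2319;  (l²−L²−(e−x')²−y'²−z²)/2L = -0.3482
  √(A²+B²)=0.5108;  θ2 = -1.0996+2.3209 ≈ 1.2213
φ3=240.0° → target in arm frame (0.0402, 0.1406)
  A cos θ + B sin θ = C:  0.0498·cos θ + -0.4551·sin θ = -0.1844
  √(A²+B²)=0.4578;  θ3 = -1.4617+1.9853 ≈ 0.5235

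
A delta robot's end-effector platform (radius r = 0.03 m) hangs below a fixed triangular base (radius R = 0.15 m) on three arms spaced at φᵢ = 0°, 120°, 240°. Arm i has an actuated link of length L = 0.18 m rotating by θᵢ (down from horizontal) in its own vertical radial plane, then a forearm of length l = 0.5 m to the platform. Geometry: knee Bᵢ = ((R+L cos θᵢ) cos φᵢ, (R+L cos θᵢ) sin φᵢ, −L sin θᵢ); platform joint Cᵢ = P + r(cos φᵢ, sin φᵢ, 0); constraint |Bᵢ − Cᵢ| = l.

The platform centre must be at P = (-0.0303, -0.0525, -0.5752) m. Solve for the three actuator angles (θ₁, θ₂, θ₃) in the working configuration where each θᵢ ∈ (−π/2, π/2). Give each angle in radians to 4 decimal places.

φ1=0.0° → target in arm frame (-0.0303, -0.0525)
  A cos θ + B sin θ = C:  0.1503·cos θ + -0.5752·sin θ = -0.3850
  √(A²+B²)=0.5945;  θ1 = -1.3152+2.2752 ≈ 0.9600
rotate P by −φ2: (-0.0303, 0.0525, -0.5752)
  A=0.1503, B=-0.5752, C=(l²−L²−A²−y'²−z²)/(2L)=-0.3850
  θ2 = atan2(B,A) + arccos(C/0.5945) = 0.9601
arm 3 (φ=240.0°): x'=0.0606, y'=0.0000
  e−x'=0.0594;  (l²−L²−(e−x')²−y'²−z²)/2L = -0.3244
  √(A²+B²)=0.5783;  θ3 = -1.4679+2.1664 ≈ 0.6984

θ₁ = 0.9600, θ₂ = 0.9601, θ₃ = 0.6984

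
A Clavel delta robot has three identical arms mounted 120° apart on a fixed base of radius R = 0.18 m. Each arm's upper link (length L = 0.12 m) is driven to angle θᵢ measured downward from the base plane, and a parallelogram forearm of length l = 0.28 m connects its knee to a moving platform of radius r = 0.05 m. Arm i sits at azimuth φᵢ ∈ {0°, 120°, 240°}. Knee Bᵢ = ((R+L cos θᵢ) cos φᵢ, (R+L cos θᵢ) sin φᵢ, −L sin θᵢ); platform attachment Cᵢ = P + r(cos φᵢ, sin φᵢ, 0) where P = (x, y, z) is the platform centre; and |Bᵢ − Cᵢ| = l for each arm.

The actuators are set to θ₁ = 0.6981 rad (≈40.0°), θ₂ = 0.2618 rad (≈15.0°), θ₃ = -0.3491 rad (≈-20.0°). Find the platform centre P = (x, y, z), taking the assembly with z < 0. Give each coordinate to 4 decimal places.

centre 1 = (0.2219·cos0.0°, 0.2219·sin0.0°, -0.0771) = (0.2219, 0.0000, -0.0771)
φ2=120.0°: virtual centre (-0.1230, 0.2130, -0.0311), radius l
arm 3 at φ=240.0°: (R−r)+L cos θ3 = 0.2428;  centre 3 = (-0.1214, -0.2102, 0.0410)
subtract pairs → two planes through P
[-0.6898 0.4259 0.0921]·P = 0.0062;  [-0.6866 -0.4205 0.2364]·P = 0.0054
Cramer: x(z) = -0.0085+0.2393z;  y(z) = 0.0009+0.1713z
quadratic in z: (1.0866)z²+(0.0443)z+(-0.0194)=0, √Δ=0.2935 → z ∈ {-0.1554, 0.1147}; z = -0.1554 (taking z<0)
x = -0.0457, y = -0.0257

(-0.0457, -0.0257, -0.1554)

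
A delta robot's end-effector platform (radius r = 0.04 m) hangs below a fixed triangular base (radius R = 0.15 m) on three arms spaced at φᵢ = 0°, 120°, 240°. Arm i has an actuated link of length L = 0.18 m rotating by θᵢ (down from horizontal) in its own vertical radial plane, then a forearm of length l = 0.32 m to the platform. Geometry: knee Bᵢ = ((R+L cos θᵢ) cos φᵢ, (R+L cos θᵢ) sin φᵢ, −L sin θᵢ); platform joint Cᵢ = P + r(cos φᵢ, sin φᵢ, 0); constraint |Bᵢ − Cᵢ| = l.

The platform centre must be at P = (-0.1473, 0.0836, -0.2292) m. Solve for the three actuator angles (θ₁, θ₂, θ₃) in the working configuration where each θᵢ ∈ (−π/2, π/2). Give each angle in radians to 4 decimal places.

θ₁ = 1.3090, θ₂ = -0.2617, θ₃ = 0.6981

φ1=0.0° → target in arm frame (-0.1473, 0.0836)
  A cos θ + B sin θ = C:  0.2573·cos θ + -0.2292·sin θ = -0.1548
  γ=atan2(-0.2292,0.2573)=-0.7277;  ψ=arccos(-0.4492)=2.0367;  θ1=γ+ψ≈1.3090
φ2=120.0° → target in arm frame (0.1460, 0.0858)
  e−x'=-0.0360;  (l²−L²−(e−x')²−y'²−z²)/2L = 0.0245
  θ2 = atan2(B,A) + arccos(C/0.2320) = -0.2617
rotate P by −φ3: (0.0013, -0.1694, -0.2292)
  A=0.1087, B=-0.2292, C=(l²−L²−A²−y'²−z²)/(2L)=-0.0640
  θ3 = atan2(B,A) + arccos(C/0.2537) = 0.6981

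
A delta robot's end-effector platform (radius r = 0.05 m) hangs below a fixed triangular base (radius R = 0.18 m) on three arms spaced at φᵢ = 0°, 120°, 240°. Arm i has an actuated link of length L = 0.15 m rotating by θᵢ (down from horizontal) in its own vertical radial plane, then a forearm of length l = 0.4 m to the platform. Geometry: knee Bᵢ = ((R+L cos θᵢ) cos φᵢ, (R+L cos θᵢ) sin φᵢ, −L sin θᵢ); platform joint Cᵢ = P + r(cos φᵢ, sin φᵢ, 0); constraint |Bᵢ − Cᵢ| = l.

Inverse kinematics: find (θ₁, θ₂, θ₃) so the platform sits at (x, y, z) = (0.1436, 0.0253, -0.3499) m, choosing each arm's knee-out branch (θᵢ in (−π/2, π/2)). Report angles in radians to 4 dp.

φ1=0.0° → target in arm frame (0.1436, 0.0253)
  A=-0.0136, B=-0.3499, C=(l²−L²−A²−y'²−z²)/(2L)=0.0475
  √(A²+B²)=0.3502;  θ1 = -1.6096+1.4348 ≈ -0.1749
φ2=120.0° → target in arm frame (-0.0499, -0.1370)
  A=0.1799, B=-0.3499, C=(l²−L²−A²−y'²−z²)/(2L)=-0.1202
  θ2 = atan2(B,A) + arccos(C/0.3934) = 0.7854
rotate P by −φ3: (-0.0937, 0.1117, -0.3499)
  e−x'=0.2237;  (l²−L²−(e−x')²−y'²−z²)/2L = -0.1582
  γ=atan2(-0.3499,0.2237)=-1.0019;  ψ=arccos(-0.3809)=1.9616;  θ3=γ+ψ≈0.9596

θ₁ = -0.1749, θ₂ = 0.7854, θ₃ = 0.9596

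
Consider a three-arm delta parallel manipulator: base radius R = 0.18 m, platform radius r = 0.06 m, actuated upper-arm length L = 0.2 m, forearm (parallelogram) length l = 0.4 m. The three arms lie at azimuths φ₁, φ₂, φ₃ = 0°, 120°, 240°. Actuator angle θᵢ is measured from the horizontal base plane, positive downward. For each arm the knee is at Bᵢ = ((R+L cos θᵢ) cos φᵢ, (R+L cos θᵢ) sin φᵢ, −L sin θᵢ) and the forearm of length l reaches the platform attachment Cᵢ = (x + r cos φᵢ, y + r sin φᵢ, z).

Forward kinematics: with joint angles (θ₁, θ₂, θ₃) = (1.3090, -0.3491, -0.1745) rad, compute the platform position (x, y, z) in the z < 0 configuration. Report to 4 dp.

(-0.2259, 0.0144, -0.2336)

φ1=0.0°: virtual centre (0.1718, 0.0000, -0.1932), radius l
S2 = (0.3079·cos120.0°, 0.3079·sin120.0°, 0.0684) = (-0.1540, 0.2667, 0.0684)
φ3=240.0°: virtual centre (-0.1585, -0.2745, 0.0347), radius l
subtract pairs → two planes through P
plane₁₂: -0.6515x+0.5334y+0.5232z = 0.0327
Cramer: x(z) = -0.0515+0.7470z;  y(z) = -0.0016-0.0685z
sphere 1 gives Az²+Bz+C=0 with A=1.5628, B=0.0531, C=-0.0729;  B²−4AC=0.4582;  roots -0.2336, 0.1996;  negative root z = -0.2336
x = -0.2259, y = 0.0144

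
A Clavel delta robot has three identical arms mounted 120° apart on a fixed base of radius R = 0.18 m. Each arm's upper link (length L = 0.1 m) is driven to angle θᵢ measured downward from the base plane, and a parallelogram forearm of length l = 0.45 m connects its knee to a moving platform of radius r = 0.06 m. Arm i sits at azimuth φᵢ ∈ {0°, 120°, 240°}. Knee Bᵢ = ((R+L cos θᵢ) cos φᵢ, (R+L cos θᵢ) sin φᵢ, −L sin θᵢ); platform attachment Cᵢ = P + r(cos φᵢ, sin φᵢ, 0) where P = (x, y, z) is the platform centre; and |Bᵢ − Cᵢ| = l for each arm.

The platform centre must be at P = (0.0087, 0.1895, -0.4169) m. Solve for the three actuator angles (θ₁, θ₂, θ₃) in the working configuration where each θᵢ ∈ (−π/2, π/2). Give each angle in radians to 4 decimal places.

θ₁ = 0.6110, θ₂ = -0.1746, θ₃ = 1.3966

φ1=0.0° → target in arm frame (0.0087, 0.1895)
  A cos θ + B sin θ = C:  0.1113·cos θ + -0.4169·sin θ = -0.1480
  √(A²+B²)=0.4315;  θ1 = -1.3099+1.9209 ≈ 0.6110
φ2=120.0° → target in arm frame (0.1598, -0.1023)
  A cos θ + B sin θ = C:  -0.0398·cos θ + -0.4169·sin θ = 0.0333
  √(A²+B²)=0.4188;  θ2 = -1.6659+1.4913 ≈ -0.1746
rotate P by −φ3: (-0.1685, -0.0872, -0.4169)
  e−x'=0.2885;  (l²−L²−(e−x')²−y'²−z²)/2L = -0.3606
  θ3 = atan2(B,A) + arccos(C/0.5070) = 1.3966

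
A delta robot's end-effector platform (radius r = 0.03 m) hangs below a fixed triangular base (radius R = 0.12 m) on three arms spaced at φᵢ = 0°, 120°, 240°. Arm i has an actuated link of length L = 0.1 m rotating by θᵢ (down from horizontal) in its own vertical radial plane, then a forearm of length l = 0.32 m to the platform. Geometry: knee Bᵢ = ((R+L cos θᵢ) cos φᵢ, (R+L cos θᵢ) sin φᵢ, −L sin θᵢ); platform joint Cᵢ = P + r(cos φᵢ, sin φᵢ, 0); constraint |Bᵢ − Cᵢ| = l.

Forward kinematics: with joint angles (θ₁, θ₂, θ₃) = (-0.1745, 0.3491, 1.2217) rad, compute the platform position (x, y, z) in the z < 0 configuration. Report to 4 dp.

(0.1058, 0.0941, -0.2771)

arm 1 at φ=0.0°: e+L cos θ1 = 0.1885;  O1 = (0.1885, 0.0000, 0.0174)
φ2=120.0°: virtual centre (-0.0920, 0.1593, -0.0342), radius l
O3 = (0.1242·cos240.0°, 0.1242·sin240.0°, -0.0940) = (-0.0621, -0.1076, -0.0940)
|O₂|²−|O₁|² = -0.0008;  |O₃|²−|O₁|² = -0.0116
linear system: -0.5609x+0.3186y = -0.0008−-0.1031z; -0.5012x+-0.2151y = -0.0116−-0.2227z
det = 0.2804;  x = 0.0138+-0.3322z,  y = 0.0217+-0.2611z
sphere 1 gives Az²+Bz+C=0 with A=1.1785, B=0.0700, C=-0.0711;  B²−4AC=0.3401;  roots -0.2771, 0.2177;  negative root z = -0.2771
x = 0.1058, y = 0.0941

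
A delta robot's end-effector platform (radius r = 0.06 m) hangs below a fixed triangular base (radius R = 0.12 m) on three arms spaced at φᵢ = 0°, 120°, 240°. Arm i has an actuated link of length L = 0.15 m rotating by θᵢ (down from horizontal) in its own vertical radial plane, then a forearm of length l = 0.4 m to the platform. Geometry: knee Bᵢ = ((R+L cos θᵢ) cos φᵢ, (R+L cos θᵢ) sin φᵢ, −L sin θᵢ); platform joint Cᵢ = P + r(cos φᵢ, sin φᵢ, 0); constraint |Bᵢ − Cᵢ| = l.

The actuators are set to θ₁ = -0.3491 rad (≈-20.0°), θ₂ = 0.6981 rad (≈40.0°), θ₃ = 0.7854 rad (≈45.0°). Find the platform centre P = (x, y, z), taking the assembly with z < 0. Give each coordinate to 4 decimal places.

(0.1922, 0.0161, -0.3483)

φ1=0.0°: virtual centre (0.2010, 0.0000, 0.0513), radius l
φ2=120.0°: virtual centre (-0.0875, 0.1515, -0.0964), radius l
arm 3 at φ=240.0°: (R−r)+L cos θ3 = 0.1661;  O3 = (-0.0830, -0.1438, -0.1061)
|O₂|²−|O₁|² = -0.0031;  |O₃|²−|O₁|² = -0.0042
plane₁₂: -0.5768x+0.3030y+-0.2954z = -0.0031
Cramer: x(z) = 0.0064-0.5336z;  y(z) = 0.0019-0.0407z
into |P−O₁|² = l²: 1.2863z² + 0.1048z + -0.1195 = 0;  Δ = 0.6260;  z = -0.3483 or 0.2668 → z<0 root = -0.3483
x = 0.1922, y = 0.0161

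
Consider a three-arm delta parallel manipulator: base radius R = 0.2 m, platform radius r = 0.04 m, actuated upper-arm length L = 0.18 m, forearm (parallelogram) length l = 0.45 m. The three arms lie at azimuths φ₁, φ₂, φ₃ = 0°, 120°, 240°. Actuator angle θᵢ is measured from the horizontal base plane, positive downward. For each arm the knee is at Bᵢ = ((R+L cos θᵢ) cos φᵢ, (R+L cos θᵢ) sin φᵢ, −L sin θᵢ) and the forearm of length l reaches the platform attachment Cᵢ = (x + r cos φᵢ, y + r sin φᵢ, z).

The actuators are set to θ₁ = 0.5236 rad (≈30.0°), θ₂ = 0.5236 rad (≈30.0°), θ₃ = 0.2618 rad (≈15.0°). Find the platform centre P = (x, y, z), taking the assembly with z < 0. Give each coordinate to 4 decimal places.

(-0.0200, -0.0347, -0.3874)

arm 1 at φ=0.0°: (R−r)+L cos θ1 = 0.3159;  S1 = (0.3159, 0.0000, -0.0900)
S2 = (0.3159·cos120.0°, 0.3159·sin120.0°, -0.0900) = (-0.1579, 0.2736, -0.0900)
arm 3 at φ=240.0°: (R−r)+L cos θ3 = 0.3339;  S3 = (-0.1669, -0.2891, -0.0466)
eliminate P² terms by subtracting sphere 1 from 2 and 3
plane₁₂: -0.9477x+0.5471y+0.0000z = 0.0000
det = 1.0763;  x = -0.0029+0.0441z,  y = -0.0051+0.0764z
into |P−S₁|² = l²: 1.0078z² + 0.1511z + -0.0927 = 0;  Δ = 0.3967;  z = -0.3874 or 0.2375 → z<0 root = -0.3874
x = -0.0200, y = -0.0347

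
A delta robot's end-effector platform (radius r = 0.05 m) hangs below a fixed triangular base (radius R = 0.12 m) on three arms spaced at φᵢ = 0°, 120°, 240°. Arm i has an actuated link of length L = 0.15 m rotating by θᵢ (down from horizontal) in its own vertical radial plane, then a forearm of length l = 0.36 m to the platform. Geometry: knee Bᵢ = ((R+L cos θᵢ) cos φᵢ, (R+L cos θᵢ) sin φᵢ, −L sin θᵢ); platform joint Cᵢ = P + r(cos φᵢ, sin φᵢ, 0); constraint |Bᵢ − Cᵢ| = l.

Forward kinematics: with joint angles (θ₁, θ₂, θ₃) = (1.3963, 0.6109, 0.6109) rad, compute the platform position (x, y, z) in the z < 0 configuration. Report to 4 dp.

φ1=0.0°: virtual centre (0.0960, 0.0000, -0.1477), radius l
φ2=120.0°: virtual centre (-0.0964, 0.1670, -0.0860), radius l
arm 3 at φ=240.0°: (R−r)+L cos θ3 = 0.1929;  S3 = (-0.0964, -0.1670, -0.0860)
|S₂|²−|S₁|² = 0.0136;  |S₃|²−|S₁|² = 0.0136
[-0.3850 0.3341 0.1234]·P = 0.0136;  [-0.3850 -0.3341 0.1234]·P = 0.0136
Cramer: x(z) = -0.0352+0.3205z;  y(z) = 0.0000-0.0000z
sphere 1 gives Az²+Bz+C=0 with A=1.1027, B=0.2113, C=-0.0905;  B²−4AC=0.4441;  roots -0.3980, 0.2063;  negative root z = -0.3980
x = -0.1628, y = 0.0000

(-0.1628, 0.0000, -0.3980)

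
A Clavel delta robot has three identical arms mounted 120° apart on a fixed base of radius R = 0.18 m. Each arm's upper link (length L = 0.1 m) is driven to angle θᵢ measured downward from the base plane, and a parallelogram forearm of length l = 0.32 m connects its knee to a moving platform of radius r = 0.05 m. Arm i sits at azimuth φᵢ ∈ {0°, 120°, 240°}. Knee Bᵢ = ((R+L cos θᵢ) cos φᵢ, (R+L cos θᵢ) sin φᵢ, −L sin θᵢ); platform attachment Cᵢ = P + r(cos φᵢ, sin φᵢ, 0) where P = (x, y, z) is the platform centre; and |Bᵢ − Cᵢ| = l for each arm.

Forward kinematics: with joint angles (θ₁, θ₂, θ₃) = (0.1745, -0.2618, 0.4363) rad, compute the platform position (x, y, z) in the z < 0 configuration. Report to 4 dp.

(-0.0041, 0.0429, -0.2329)

arm 1 at φ=0.0°: (R−r)+L cos θ1 = 0.2285;  centre 1 = (0.2285, 0.0000, -0.0174)
φ2=120.0°: virtual centre (-0.1133, 0.1962, 0.0259), radius l
arm 3 at φ=240.0°: (R−r)+L cos θ3 = 0.2206;  centre 3 = (-0.1103, -0.1911, -0.0423)
|centre ₂|²−|centre ₁|² = -0.0005;  |centre ₃|²−|centre ₁|² = -0.0020
[-0.6836 0.3925 0.0865]·P = -0.0005;  [-0.6776 -0.3821 -0.0498]·P = -0.0020
Cramer: x(z) = 0.0019+0.0256z;  y(z) = 0.0020-0.1757z
quadratic in z: (1.0315)z²+(0.0224)z+(-0.0507)=0, √Δ=0.4581 → z ∈ {-0.2329, 0.2112}; z = -0.2329 (taking z<0)
x = -0.0041, y = 0.0429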